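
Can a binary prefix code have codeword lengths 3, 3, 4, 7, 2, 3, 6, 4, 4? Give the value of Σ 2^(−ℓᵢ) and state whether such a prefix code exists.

0.8359375; yes

With common denominator 2^7 = 128: Σ 2^(−ℓᵢ) = 16/128 + 16/128 + 8/128 + 1/128 + 32/128 + 16/128 + 2/128 + 8/128 + 8/128 = 107/128 = 0.8359375.
Kraft's inequality requires Σ ≤ 1; here Σ = 0.8359375 ≤ 1, so such a prefix code exists.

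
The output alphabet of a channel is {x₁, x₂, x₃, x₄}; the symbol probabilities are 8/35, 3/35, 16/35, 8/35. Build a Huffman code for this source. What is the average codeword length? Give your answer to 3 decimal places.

1.857 bits/symbol

Repeatedly combine the two least-probable nodes; the expected code length is the sum of the merged weights.
merge 3/35 + 8/35 → 11/35
merge 8/35 + 11/35 → 19/35
merge 16/35 + 19/35 → 1
L = 11/35 + 19/35 + 1 = 13/7 ≈ 1.857 bits/symbol.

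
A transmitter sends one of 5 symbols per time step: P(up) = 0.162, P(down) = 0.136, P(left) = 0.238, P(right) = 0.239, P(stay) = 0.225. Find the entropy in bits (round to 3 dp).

2.287 bits

H = −Σ pᵢ log₂ pᵢ.
−0.162·log₂(0.162) = 0.4254
−0.136·log₂(0.136) = 0.3915
−0.238·log₂(0.238) = 0.4929
−0.239·log₂(0.239) = 0.4935
−0.225·log₂(0.225) = 0.4842
Sum ≈ 2.2875 → 2.287 bits.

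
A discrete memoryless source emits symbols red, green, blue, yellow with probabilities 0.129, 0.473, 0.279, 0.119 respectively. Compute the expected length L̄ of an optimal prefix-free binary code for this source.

1.775 bits/symbol

Repeatedly combine the two least-probable nodes; the expected code length is the sum of the merged weights.
merge 119/1000 + 129/1000 → 31/125
merge 31/125 + 279/1000 → 527/1000
merge 473/1000 + 527/1000 → 1
L = 31/125 + 527/1000 + 1 = 71/40 = 1.775 bits/symbol.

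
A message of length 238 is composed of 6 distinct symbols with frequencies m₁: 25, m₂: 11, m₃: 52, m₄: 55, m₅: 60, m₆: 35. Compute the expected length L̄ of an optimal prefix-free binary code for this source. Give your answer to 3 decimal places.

Probabilities are the counts divided by 238.
Repeatedly combine the two least-probable nodes; the expected code length is the sum of the merged weights.
merge 11/238 + 25/238 → 18/119
merge 5/34 + 18/119 → 71/238
merge 26/119 + 55/238 → 107/238
merge 30/119 + 71/238 → 131/238
merge 107/238 + 131/238 → 1
L = 18/119 + 71/238 + 107/238 + 131/238 + 1 = 583/238 ≈ 2.450 bits/symbol.

2.450 bits/symbol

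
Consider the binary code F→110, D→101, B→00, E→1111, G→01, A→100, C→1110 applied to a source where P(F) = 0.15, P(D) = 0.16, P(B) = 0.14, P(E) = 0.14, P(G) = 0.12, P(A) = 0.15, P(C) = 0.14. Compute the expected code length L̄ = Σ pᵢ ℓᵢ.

L̄ = Σ pᵢ·ℓᵢ = 0.15·3 + 0.16·3 + 0.14·2 + 0.14·4 + 0.12·2 + 0.15·3 + 0.14·4 = 3.02 bits/symbol.

3.02 bits/symbol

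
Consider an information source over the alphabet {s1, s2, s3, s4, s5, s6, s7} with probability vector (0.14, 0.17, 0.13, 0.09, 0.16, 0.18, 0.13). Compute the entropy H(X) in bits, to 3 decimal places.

2.778 bits

H = −Σ pᵢ log₂ pᵢ.
−0.14·log₂(0.14) = 0.3971
−0.17·log₂(0.17) = 0.4346
−0.13·log₂(0.13) = 0.3826
−0.09·log₂(0.09) = 0.3127
−0.16·log₂(0.16) = 0.4230
−0.18·log₂(0.18) = 0.4453
−0.13·log₂(0.13) = 0.3826
Sum ≈ 2.7780 → 2.778 bits.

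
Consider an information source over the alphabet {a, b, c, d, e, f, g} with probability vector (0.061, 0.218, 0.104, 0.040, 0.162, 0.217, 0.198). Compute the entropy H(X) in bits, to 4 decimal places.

H = −Σ pᵢ log₂ pᵢ.
−0.061·log₂(0.061) = 0.2461
−0.218·log₂(0.218) = 0.4791
−0.104·log₂(0.104) = 0.3396
−0.040·log₂(0.040) = 0.1858
−0.162·log₂(0.162) = 0.4254
−0.217·log₂(0.217) = 0.4783
−0.198·log₂(0.198) = 0.4626
Sum ≈ 2.6169 → 2.6169 bits.

2.6169 bits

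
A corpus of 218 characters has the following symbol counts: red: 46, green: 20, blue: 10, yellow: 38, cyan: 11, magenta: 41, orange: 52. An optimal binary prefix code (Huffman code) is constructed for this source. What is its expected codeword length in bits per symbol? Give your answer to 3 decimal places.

2.647 bits/symbol

Probabilities are the counts divided by 218.
Repeatedly combine the two least-probable nodes; the expected code length is the sum of the merged weights.
merge 5/109 + 11/218 → 21/218
merge 10/109 + 21/218 → 41/218
merge 19/109 + 41/218 → 79/218
merge 41/218 + 23/109 → 87/218
merge 26/109 + 79/218 → 131/218
merge 87/218 + 131/218 → 1
L = 21/218 + 41/218 + 79/218 + 87/218 + 131/218 + 1 = 577/218 ≈ 2.647 bits/symbol.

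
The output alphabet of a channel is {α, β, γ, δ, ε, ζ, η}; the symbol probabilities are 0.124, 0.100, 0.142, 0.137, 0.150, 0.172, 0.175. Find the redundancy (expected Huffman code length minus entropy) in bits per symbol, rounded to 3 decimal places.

0.039 bits

Entropy H = −Σ p log₂ p ≈ 2.7858 bits.
Huffman merges: 1/10+31/250→28/125; 137/1000+71/500→279/1000; 3/20+43/250→161/500; 7/40+28/125→399/1000; 279/1000+161/500→601/1000; 399/1000+601/1000→1. L = 113/40 ≈ 2.8250.
L − H = 2.8250 − 2.7858 = 0.039 bits.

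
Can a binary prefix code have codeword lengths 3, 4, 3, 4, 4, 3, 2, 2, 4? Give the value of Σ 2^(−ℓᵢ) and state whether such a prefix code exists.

With common denominator 2^4 = 16: Σ 2^(−ℓᵢ) = 2/16 + 1/16 + 2/16 + 1/16 + 1/16 + 2/16 + 4/16 + 4/16 + 1/16 = 18/16 = 1.125.
Kraft's inequality requires Σ ≤ 1; here Σ = 1.125 > 1, so no such prefix code exists.

1.125; no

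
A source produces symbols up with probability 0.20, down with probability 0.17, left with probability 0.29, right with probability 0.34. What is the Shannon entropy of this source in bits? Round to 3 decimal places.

1.946 bits

H = −Σ pᵢ log₂ pᵢ.
−0.20·log₂(0.20) = 0.4644
−0.17·log₂(0.17) = 0.4346
−0.29·log₂(0.29) = 0.5179
−0.34·log₂(0.34) = 0.5292
Sum ≈ 1.9461 → 1.946 bits.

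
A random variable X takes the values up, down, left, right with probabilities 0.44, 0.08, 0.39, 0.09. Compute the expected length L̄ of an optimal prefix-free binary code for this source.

1.73 bits/symbol

Repeatedly combine the two least-probable nodes; the expected code length is the sum of the merged weights.
merge 2/25 + 9/100 → 17/100
merge 17/100 + 39/100 → 14/25
merge 11/25 + 14/25 → 1
L = 17/100 + 14/25 + 1 = 173/100 = 1.73 bits/symbol.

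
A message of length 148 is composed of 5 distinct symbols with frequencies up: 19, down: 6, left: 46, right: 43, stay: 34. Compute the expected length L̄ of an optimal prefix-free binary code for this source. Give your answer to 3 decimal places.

2.169 bits/symbol

Probabilities are the counts divided by 148.
Repeatedly combine the two least-probable nodes; the expected code length is the sum of the merged weights.
merge 3/74 + 19/148 → 25/148
merge 25/148 + 17/74 → 59/148
merge 43/148 + 23/74 → 89/148
merge 59/148 + 89/148 → 1
L = 25/148 + 59/148 + 89/148 + 1 = 321/148 ≈ 2.169 bits/symbol.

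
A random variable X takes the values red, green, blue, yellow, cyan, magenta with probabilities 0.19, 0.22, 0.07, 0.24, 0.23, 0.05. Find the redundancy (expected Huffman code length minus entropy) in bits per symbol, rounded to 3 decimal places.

0.028 bits

Entropy H = −Σ p log₂ p ≈ 2.4023 bits.
Huffman merges: 1/20+7/100→3/25; 3/25+19/100→31/100; 11/50+23/100→9/20; 6/25+31/100→11/20; 9/20+11/20→1. L = 243/100 ≈ 2.4300.
L − H = 2.4300 − 2.4023 = 0.028 bits.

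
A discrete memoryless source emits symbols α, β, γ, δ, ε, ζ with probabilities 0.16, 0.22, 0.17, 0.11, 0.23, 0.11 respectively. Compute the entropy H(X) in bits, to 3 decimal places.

H = −Σ pᵢ log₂ pᵢ.
−0.16·log₂(0.16) = 0.4230
−0.22·log₂(0.22) = 0.4806
−0.17·log₂(0.17) = 0.4346
−0.11·log₂(0.11) = 0.3503
−0.23·log₂(0.23) = 0.4877
−0.11·log₂(0.11) = 0.3503
Sum ≈ 2.5264 → 2.526 bits.

2.526 bits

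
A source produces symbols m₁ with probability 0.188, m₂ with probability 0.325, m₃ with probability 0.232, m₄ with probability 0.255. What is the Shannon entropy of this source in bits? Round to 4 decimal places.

1.9720 bits

H = −Σ pᵢ log₂ pᵢ.
−0.188·log₂(0.188) = 0.4533
−0.325·log₂(0.325) = 0.5270
−0.232·log₂(0.232) = 0.4890
−0.255·log₂(0.255) = 0.5027
Sum ≈ 1.9720 → 1.9720 bits.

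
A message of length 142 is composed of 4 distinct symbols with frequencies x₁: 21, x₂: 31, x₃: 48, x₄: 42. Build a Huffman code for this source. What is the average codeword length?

Probabilities are the counts divided by 142.
Repeatedly combine the two least-probable nodes; the expected code length is the sum of the merged weights.
merge 21/142 + 31/142 → 26/71
merge 21/71 + 24/71 → 45/71
merge 26/71 + 45/71 → 1
L = 26/71 + 45/71 + 1 = 2 bits/symbol.

2 bits/symbol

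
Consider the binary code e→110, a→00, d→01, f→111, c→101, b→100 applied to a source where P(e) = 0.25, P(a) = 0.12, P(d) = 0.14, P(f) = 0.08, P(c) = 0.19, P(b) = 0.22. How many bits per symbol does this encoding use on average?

L̄ = Σ pᵢ·ℓᵢ = 0.25·3 + 0.12·2 + 0.14·2 + 0.08·3 + 0.19·3 + 0.22·3 = 2.74 bits/symbol.

2.74 bits/symbol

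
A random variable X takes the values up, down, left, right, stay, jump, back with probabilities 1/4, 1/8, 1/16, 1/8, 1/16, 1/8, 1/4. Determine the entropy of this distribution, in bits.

2.625 bits

Each probability is a power of 1/2, so log₂(1/p) is an integer.
H = Σ p·log₂(1/p) = 1/4·2 + 1/8·3 + 1/16·4 + 1/8·3 + 1/16·4 + 1/8·3 + 1/4·2 = 2.625 bits.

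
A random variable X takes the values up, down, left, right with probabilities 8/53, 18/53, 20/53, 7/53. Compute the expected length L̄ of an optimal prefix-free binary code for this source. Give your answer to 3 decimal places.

Repeatedly combine the two least-probable nodes; the expected code length is the sum of the merged weights.
merge 7/53 + 8/53 → 15/53
merge 15/53 + 18/53 → 33/53
merge 20/53 + 33/53 → 1
L = 15/53 + 33/53 + 1 = 101/53 ≈ 1.906 bits/symbol.

1.906 bits/symbol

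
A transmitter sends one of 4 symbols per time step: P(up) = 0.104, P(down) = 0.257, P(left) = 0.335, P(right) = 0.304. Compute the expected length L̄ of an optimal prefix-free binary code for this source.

Repeatedly combine the two least-probable nodes; the expected code length is the sum of the merged weights.
merge 13/125 + 257/1000 → 361/1000
merge 38/125 + 67/200 → 639/1000
merge 361/1000 + 639/1000 → 1
L = 361/1000 + 639/1000 + 1 = 2 bits/symbol.

2 bits/symbol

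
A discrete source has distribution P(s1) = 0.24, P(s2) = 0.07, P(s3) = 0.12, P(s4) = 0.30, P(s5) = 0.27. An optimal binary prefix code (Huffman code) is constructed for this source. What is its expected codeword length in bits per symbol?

Repeatedly combine the two least-probable nodes; the expected code length is the sum of the merged weights.
merge 7/100 + 3/25 → 19/100
merge 19/100 + 6/25 → 43/100
merge 27/100 + 3/10 → 57/100
merge 43/100 + 57/100 → 1
L = 19/100 + 43/100 + 57/100 + 1 = 219/100 = 2.19 bits/symbol.

2.19 bits/symbol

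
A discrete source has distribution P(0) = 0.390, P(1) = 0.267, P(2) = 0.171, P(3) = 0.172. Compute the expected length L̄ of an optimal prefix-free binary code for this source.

Repeatedly combine the two least-probable nodes; the expected code length is the sum of the merged weights.
merge 171/1000 + 43/250 → 343/1000
merge 267/1000 + 343/1000 → 61/100
merge 39/100 + 61/100 → 1
L = 343/1000 + 61/100 + 1 = 1953/1000 = 1.953 bits/symbol.

1.953 bits/symbol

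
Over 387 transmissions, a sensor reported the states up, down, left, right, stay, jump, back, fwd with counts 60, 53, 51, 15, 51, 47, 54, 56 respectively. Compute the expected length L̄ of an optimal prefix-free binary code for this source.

Probabilities are the counts divided by 387.
Repeatedly combine the two least-probable nodes; the expected code length is the sum of the merged weights.
merge 5/129 + 47/387 → 62/387
merge 17/129 + 17/129 → 34/129
merge 53/387 + 6/43 → 107/387
merge 56/387 + 20/129 → 116/387
merge 62/387 + 34/129 → 164/387
merge 107/387 + 116/387 → 223/387
merge 164/387 + 223/387 → 1
L = 62/387 + 34/129 + 107/387 + 116/387 + 164/387 + 223/387 + 1 = 3 bits/symbol.

3 bits/symbol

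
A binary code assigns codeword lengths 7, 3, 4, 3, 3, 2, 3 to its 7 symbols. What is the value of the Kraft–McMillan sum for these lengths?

With common denominator 2^7 = 128: Σ 2^(−ℓᵢ) = 1/128 + 16/128 + 8/128 + 16/128 + 16/128 + 32/128 + 16/128 = 105/128 = 0.8203125.

0.8203125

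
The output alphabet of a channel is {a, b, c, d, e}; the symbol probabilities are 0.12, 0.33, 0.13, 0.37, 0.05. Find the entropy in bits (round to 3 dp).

H = −Σ pᵢ log₂ pᵢ.
−0.12·log₂(0.12) = 0.3671
−0.33·log₂(0.33) = 0.5278
−0.13·log₂(0.13) = 0.3826
−0.37·log₂(0.37) = 0.5307
−0.05·log₂(0.05) = 0.2161
Sum ≈ 2.0244 → 2.024 bits.

2.024 bits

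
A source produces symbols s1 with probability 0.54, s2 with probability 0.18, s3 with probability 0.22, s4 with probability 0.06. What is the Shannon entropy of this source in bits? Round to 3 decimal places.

H = −Σ pᵢ log₂ pᵢ.
−0.54·log₂(0.54) = 0.4800
−0.18·log₂(0.18) = 0.4453
−0.22·log₂(0.22) = 0.4806
−0.06·log₂(0.06) = 0.2435
Sum ≈ 1.6495 → 1.649 bits.

1.649 bits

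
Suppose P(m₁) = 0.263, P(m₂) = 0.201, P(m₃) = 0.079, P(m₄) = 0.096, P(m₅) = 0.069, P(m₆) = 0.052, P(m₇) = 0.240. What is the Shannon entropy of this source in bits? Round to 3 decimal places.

H = −Σ pᵢ log₂ pᵢ.
−0.263·log₂(0.263) = 0.5068
−0.201·log₂(0.201) = 0.4653
−0.079·log₂(0.079) = 0.2893
−0.096·log₂(0.096) = 0.3246
−0.069·log₂(0.069) = 0.2662
−0.052·log₂(0.052) = 0.2218
−0.240·log₂(0.240) = 0.4941
Sum ≈ 2.5680 → 2.568 bits.

2.568 bits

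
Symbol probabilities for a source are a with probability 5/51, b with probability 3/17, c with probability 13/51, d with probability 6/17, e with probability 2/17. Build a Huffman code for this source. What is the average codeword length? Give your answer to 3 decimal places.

Repeatedly combine the two least-probable nodes; the expected code length is the sum of the merged weights.
merge 5/51 + 2/17 → 11/51
merge 3/17 + 11/51 → 20/51
merge 13/51 + 6/17 → 31/51
merge 20/51 + 31/51 → 1
L = 11/51 + 20/51 + 31/51 + 1 = 113/51 ≈ 2.216 bits/symbol.

2.216 bits/symbol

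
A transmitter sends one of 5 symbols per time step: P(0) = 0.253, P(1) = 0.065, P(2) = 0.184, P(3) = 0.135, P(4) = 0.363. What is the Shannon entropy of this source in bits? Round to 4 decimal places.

2.1280 bits

H = −Σ pᵢ log₂ pᵢ.
−0.253·log₂(0.253) = 0.5016
−0.065·log₂(0.065) = 0.2563
−0.184·log₂(0.184) = 0.4494
−0.135·log₂(0.135) = 0.3900
−0.363·log₂(0.363) = 0.5307
Sum ≈ 2.1280 → 2.1280 bits.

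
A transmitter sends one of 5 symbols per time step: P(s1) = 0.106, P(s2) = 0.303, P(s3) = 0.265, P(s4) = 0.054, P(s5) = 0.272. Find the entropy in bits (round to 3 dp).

2.111 bits

H = −Σ pᵢ log₂ pᵢ.
−0.106·log₂(0.106) = 0.3432
−0.303·log₂(0.303) = 0.5220
−0.265·log₂(0.265) = 0.5077
−0.054·log₂(0.054) = 0.2274
−0.272·log₂(0.272) = 0.5109
Sum ≈ 2.1112 → 2.111 bits.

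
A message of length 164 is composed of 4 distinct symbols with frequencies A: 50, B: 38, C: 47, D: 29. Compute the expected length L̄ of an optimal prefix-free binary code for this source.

2 bits/symbol

Probabilities are the counts divided by 164.
Repeatedly combine the two least-probable nodes; the expected code length is the sum of the merged weights.
merge 29/164 + 19/82 → 67/164
merge 47/164 + 25/82 → 97/164
merge 67/164 + 97/164 → 1
L = 67/164 + 97/164 + 1 = 2 bits/symbol.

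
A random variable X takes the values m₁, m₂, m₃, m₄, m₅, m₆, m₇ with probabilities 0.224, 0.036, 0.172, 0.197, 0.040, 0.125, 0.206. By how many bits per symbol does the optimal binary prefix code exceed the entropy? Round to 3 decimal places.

0.061 bits

Entropy H = −Σ p log₂ p ≈ 2.5849 bits.
Huffman merges: 9/250+1/25→19/250; 19/250+1/8→201/1000; 43/250+197/1000→369/1000; 201/1000+103/500→407/1000; 28/125+369/1000→593/1000; 407/1000+593/1000→1. L = 1323/500 ≈ 2.6460.
L − H = 2.6460 − 2.5849 = 0.061 bits.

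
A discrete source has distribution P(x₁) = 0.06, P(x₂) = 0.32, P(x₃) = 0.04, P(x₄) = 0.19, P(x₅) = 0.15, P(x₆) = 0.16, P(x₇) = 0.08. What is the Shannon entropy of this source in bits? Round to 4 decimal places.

2.5356 bits

H = −Σ pᵢ log₂ pᵢ.
−0.06·log₂(0.06) = 0.2435
−0.32·log₂(0.32) = 0.5260
−0.04·log₂(0.04) = 0.1858
−0.19·log₂(0.19) = 0.4552
−0.15·log₂(0.15) = 0.4105
−0.16·log₂(0.16) = 0.4230
−0.08·log₂(0.08) = 0.2915
Sum ≈ 2.5356 → 2.5356 bits.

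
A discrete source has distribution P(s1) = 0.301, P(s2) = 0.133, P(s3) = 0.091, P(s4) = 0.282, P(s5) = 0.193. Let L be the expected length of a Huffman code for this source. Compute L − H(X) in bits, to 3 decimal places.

Entropy H = −Σ p log₂ p ≈ 2.1962 bits.
Huffman merges: 91/1000+133/1000→28/125; 193/1000+28/125→417/1000; 141/500+301/1000→583/1000; 417/1000+583/1000→1. L = 278/125 ≈ 2.2240.
L − H = 2.2240 − 2.1962 = 0.028 bits.

0.028 bits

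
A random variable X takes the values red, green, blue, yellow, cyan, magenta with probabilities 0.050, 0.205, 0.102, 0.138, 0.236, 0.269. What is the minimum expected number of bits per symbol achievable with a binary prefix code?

Repeatedly combine the two least-probable nodes; the expected code length is the sum of the merged weights.
merge 1/20 + 51/500 → 19/125
merge 69/500 + 19/125 → 29/100
merge 41/200 + 59/250 → 441/1000
merge 269/1000 + 29/100 → 559/1000
merge 441/1000 + 559/1000 → 1
L = 19/125 + 29/100 + 441/1000 + 559/1000 + 1 = 1221/500 = 2.442 bits/symbol.

2.442 bits/symbol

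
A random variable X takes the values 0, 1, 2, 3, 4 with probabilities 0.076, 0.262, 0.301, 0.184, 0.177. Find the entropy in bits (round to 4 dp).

H = −Σ pᵢ log₂ pᵢ.
−0.076·log₂(0.076) = 0.2826
−0.262·log₂(0.262) = 0.5063
−0.301·log₂(0.301) = 0.5214
−0.184·log₂(0.184) = 0.4494
−0.177·log₂(0.177) = 0.4422
Sum ≈ 2.2018 → 2.2018 bits.

2.2018 bits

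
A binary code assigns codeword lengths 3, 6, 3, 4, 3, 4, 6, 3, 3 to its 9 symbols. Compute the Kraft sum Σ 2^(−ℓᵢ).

0.78125

With common denominator 2^6 = 64: Σ 2^(−ℓᵢ) = 8/64 + 1/64 + 8/64 + 4/64 + 8/64 + 4/64 + 1/64 + 8/64 + 8/64 = 50/64 = 0.78125.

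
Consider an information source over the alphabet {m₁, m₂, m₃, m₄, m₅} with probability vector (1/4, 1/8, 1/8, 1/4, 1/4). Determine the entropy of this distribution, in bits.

Each probability is a power of 1/2, so log₂(1/p) is an integer.
H = Σ p·log₂(1/p) = 1/4·2 + 1/8·3 + 1/8·3 + 1/4·2 + 1/4·2 = 2.25 bits.

2.25 bits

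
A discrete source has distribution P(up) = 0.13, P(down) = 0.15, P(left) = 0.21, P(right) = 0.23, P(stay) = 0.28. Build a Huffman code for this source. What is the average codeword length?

Repeatedly combine the two least-probable nodes; the expected code length is the sum of the merged weights.
merge 13/100 + 3/20 → 7/25
merge 21/100 + 23/100 → 11/25
merge 7/25 + 7/25 → 14/25
merge 11/25 + 14/25 → 1
L = 7/25 + 11/25 + 14/25 + 1 = 57/25 = 2.28 bits/symbol.

2.28 bits/symbol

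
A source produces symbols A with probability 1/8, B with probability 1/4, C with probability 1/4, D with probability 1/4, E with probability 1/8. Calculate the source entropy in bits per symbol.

Each probability is a power of 1/2, so log₂(1/p) is an integer.
H = Σ p·log₂(1/p) = 1/8·3 + 1/4·2 + 1/4·2 + 1/4·2 + 1/8·3 = 2.25 bits.

2.25 bits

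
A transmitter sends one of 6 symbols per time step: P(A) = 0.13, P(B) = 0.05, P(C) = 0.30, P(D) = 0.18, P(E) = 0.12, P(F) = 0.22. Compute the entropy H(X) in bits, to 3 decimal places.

2.413 bits

H = −Σ pᵢ log₂ pᵢ.
−0.13·log₂(0.13) = 0.3826
−0.05·log₂(0.05) = 0.2161
−0.30·log₂(0.30) = 0.5211
−0.18·log₂(0.18) = 0.4453
−0.12·log₂(0.12) = 0.3671
−0.22·log₂(0.22) = 0.4806
Sum ≈ 2.4128 → 2.413 bits.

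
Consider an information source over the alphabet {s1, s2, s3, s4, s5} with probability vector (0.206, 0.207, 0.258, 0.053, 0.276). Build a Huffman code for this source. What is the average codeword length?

2.259 bits/symbol

Repeatedly combine the two least-probable nodes; the expected code length is the sum of the merged weights.
merge 53/1000 + 103/500 → 259/1000
merge 207/1000 + 129/500 → 93/200
merge 259/1000 + 69/250 → 107/200
merge 93/200 + 107/200 → 1
L = 259/1000 + 93/200 + 107/200 + 1 = 2259/1000 = 2.259 bits/symbol.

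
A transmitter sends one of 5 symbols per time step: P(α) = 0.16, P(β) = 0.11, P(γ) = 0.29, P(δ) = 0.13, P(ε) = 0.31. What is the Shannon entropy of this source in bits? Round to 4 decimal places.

H = −Σ pᵢ log₂ pᵢ.
−0.16·log₂(0.16) = 0.4230
−0.11·log₂(0.11) = 0.3503
−0.29·log₂(0.29) = 0.5179
−0.13·log₂(0.13) = 0.3826
−0.31·log₂(0.31) = 0.5238
Sum ≈ 2.1976 → 2.1976 bits.

2.1976 bits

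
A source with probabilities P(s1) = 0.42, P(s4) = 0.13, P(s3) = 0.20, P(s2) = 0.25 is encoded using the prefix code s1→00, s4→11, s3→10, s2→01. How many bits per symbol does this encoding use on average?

2 bits/symbol

L̄ = Σ pᵢ·ℓᵢ = 0.42·2 + 0.13·2 + 0.20·2 + 0.25·2 = 2 bits/symbol.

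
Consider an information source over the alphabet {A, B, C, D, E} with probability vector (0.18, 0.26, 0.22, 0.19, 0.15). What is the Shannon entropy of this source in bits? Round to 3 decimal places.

H = −Σ pᵢ log₂ pᵢ.
−0.18·log₂(0.18) = 0.4453
−0.26·log₂(0.26) = 0.5053
−0.22·log₂(0.22) = 0.4806
−0.19·log₂(0.19) = 0.4552
−0.15·log₂(0.15) = 0.4105
Sum ≈ 2.2969 → 2.297 bits.

2.297 bits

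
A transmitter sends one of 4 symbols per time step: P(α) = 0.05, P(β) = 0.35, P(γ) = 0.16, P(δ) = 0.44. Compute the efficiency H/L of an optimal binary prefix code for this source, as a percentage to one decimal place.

95.5%

Entropy H = −Σ p log₂ p ≈ 1.6904 bits.
Huffman merges: 1/20+4/25→21/100; 21/100+7/20→14/25; 11/25+14/25→1. L = 177/100 ≈ 1.7700.
Efficiency = H/L = 1.6904/1.7700 = 95.5%.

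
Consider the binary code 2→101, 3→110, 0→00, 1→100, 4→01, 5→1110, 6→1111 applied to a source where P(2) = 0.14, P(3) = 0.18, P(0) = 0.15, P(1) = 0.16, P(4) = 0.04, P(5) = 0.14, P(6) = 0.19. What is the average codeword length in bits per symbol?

L̄ = Σ pᵢ·ℓᵢ = 0.14·3 + 0.18·3 + 0.15·2 + 0.16·3 + 0.04·2 + 0.14·4 + 0.19·4 = 3.14 bits/symbol.

3.14 bits/symbol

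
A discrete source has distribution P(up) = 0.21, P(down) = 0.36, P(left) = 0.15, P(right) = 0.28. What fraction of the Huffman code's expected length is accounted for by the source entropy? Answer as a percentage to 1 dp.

96.4%

Entropy H = −Σ p log₂ p ≈ 1.9282 bits.
Huffman merges: 3/20+21/100→9/25; 7/25+9/25→16/25; 9/25+16/25→1. L = 2 ≈ 2.0000.
Efficiency = H/L = 1.9282/2.0000 = 96.4%.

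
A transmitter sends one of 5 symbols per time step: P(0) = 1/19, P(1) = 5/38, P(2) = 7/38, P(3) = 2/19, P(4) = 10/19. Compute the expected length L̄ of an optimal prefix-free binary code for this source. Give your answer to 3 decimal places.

Repeatedly combine the two least-probable nodes; the expected code length is the sum of the merged weights.
merge 1/19 + 2/19 → 3/19
merge 5/38 + 3/19 → 11/38
merge 7/38 + 11/38 → 9/19
merge 9/19 + 10/19 → 1
L = 3/19 + 11/38 + 9/19 + 1 = 73/38 ≈ 1.921 bits/symbol.

1.921 bits/symbol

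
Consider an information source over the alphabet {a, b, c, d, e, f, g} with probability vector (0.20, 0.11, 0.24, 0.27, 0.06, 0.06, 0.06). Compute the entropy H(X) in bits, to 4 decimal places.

H = −Σ pᵢ log₂ pᵢ.
−0.20·log₂(0.20) = 0.4644
−0.11·log₂(0.11) = 0.3503
−0.24·log₂(0.24) = 0.4941
−0.27·log₂(0.27) = 0.5100
−0.06·log₂(0.06) = 0.2435
−0.06·log₂(0.06) = 0.2435
−0.06·log₂(0.06) = 0.2435
Sum ≈ 2.5494 → 2.5494 bits.

2.5494 bits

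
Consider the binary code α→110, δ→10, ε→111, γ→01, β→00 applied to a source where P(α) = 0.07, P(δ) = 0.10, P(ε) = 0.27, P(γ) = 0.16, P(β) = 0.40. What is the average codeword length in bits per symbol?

L̄ = Σ pᵢ·ℓᵢ = 0.07·3 + 0.10·2 + 0.27·3 + 0.16·2 + 0.40·2 = 2.34 bits/symbol.

2.34 bits/symbol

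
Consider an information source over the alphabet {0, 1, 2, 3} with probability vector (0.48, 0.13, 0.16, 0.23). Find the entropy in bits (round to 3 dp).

H = −Σ pᵢ log₂ pᵢ.
−0.48·log₂(0.48) = 0.5083
−0.13·log₂(0.13) = 0.3826
−0.16·log₂(0.16) = 0.4230
−0.23·log₂(0.23) = 0.4877
Sum ≈ 1.8016 → 1.802 bits.

1.802 bits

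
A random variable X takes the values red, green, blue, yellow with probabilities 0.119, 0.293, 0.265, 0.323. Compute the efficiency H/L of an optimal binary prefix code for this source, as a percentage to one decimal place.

Entropy H = −Σ p log₂ p ≈ 1.9187 bits.
Huffman merges: 119/1000+53/200→48/125; 293/1000+323/1000→77/125; 48/125+77/125→1. L = 2 ≈ 2.0000.
Efficiency = H/L = 1.9187/2.0000 = 95.9%.

95.9%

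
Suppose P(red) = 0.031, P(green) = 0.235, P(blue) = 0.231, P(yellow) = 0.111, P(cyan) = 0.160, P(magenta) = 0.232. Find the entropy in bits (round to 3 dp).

2.399 bits

H = −Σ pᵢ log₂ pᵢ.
−0.031·log₂(0.031) = 0.1554
−0.235·log₂(0.235) = 0.4910
−0.231·log₂(0.231) = 0.4883
−0.111·log₂(0.111) = 0.3520
−0.160·log₂(0.160) = 0.4230
−0.232·log₂(0.232) = 0.4890
Sum ≈ 2.3987 → 2.399 bits.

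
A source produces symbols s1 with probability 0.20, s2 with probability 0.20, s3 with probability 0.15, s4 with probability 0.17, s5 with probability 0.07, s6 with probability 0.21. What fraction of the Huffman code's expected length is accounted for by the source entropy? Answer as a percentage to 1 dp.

97.1%

Entropy H = −Σ p log₂ p ≈ 2.5153 bits.
Huffman merges: 7/100+3/20→11/50; 17/100+1/5→37/100; 1/5+21/100→41/100; 11/50+37/100→59/100; 41/100+59/100→1. L = 259/100 ≈ 2.5900.
Efficiency = H/L = 2.5153/2.5900 = 97.1%.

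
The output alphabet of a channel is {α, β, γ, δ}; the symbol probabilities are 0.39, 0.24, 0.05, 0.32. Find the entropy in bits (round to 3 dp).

1.766 bits

H = −Σ pᵢ log₂ pᵢ.
−0.39·log₂(0.39) = 0.5298
−0.24·log₂(0.24) = 0.4941
−0.05·log₂(0.05) = 0.2161
−0.32·log₂(0.32) = 0.5260
Sum ≈ 1.7661 → 1.766 bits.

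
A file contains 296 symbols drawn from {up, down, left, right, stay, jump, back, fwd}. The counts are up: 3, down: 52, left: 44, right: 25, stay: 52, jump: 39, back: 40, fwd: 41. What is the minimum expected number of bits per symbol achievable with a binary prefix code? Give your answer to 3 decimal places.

2.919 bits/symbol

Probabilities are the counts divided by 296.
Repeatedly combine the two least-probable nodes; the expected code length is the sum of the merged weights.
merge 3/296 + 25/296 → 7/74
merge 7/74 + 39/296 → 67/296
merge 5/37 + 41/296 → 81/296
merge 11/74 + 13/74 → 12/37
merge 13/74 + 67/296 → 119/296
merge 81/296 + 12/37 → 177/296
merge 119/296 + 177/296 → 1
L = 7/74 + 67/296 + 81/296 + 12/37 + 119/296 + 177/296 + 1 = 108/37 ≈ 2.919 bits/symbol.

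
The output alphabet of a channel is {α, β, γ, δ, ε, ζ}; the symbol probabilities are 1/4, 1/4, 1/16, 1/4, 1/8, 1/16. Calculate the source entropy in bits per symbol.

2.375 bits

Each probability is a power of 1/2, so log₂(1/p) is an integer.
H = Σ p·log₂(1/p) = 1/4·2 + 1/4·2 + 1/16·4 + 1/4·2 + 1/8·3 + 1/16·4 = 2.375 bits.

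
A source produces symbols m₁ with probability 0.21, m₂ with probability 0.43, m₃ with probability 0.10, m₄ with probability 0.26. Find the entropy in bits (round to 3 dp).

H = −Σ pᵢ log₂ pᵢ.
−0.21·log₂(0.21) = 0.4728
−0.43·log₂(0.43) = 0.5236
−0.10·log₂(0.10) = 0.3322
−0.26·log₂(0.26) = 0.5053
Sum ≈ 1.8339 → 1.834 bits.

1.834 bits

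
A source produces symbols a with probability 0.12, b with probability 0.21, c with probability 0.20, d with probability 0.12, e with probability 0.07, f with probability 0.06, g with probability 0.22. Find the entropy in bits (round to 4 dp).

2.6640 bits

H = −Σ pᵢ log₂ pᵢ.
−0.12·log₂(0.12) = 0.3671
−0.21·log₂(0.21) = 0.4728
−0.20·log₂(0.20) = 0.4644
−0.12·log₂(0.12) = 0.3671
−0.07·log₂(0.07) = 0.2686
−0.06·log₂(0.06) = 0.2435
−0.22·log₂(0.22) = 0.4806
Sum ≈ 2.6640 → 2.6640 bits.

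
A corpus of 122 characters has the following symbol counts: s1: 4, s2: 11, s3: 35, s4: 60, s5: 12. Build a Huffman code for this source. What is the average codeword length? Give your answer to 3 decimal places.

Probabilities are the counts divided by 122.
Repeatedly combine the two least-probable nodes; the expected code length is the sum of the merged weights.
merge 2/61 + 11/122 → 15/122
merge 6/61 + 15/122 → 27/122
merge 27/122 + 35/122 → 31/61
merge 30/61 + 31/61 → 1
L = 15/122 + 27/122 + 31/61 + 1 = 113/61 ≈ 1.852 bits/symbol.

1.852 bits/symbol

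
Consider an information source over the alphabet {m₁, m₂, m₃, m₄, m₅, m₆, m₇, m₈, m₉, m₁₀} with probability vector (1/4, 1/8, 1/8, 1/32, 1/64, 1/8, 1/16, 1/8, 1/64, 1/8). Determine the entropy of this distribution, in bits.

2.96875 bits

Each probability is a power of 1/2, so log₂(1/p) is an integer.
H = Σ p·log₂(1/p) = 1/4·2 + 1/8·3 + 1/8·3 + 1/32·5 + 1/64·6 + 1/8·3 + 1/16·4 + 1/8·3 + 1/64·6 + 1/8·3 = 2.96875 bits.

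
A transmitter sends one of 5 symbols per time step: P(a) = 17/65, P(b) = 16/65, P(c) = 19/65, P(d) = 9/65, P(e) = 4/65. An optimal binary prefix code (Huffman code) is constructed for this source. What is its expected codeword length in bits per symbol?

Repeatedly combine the two least-probable nodes; the expected code length is the sum of the merged weights.
merge 4/65 + 9/65 → 1/5
merge 1/5 + 16/65 → 29/65
merge 17/65 + 19/65 → 36/65
merge 29/65 + 36/65 → 1
L = 1/5 + 29/65 + 36/65 + 1 = 11/5 = 2.2 bits/symbol.

2.2 bits/symbol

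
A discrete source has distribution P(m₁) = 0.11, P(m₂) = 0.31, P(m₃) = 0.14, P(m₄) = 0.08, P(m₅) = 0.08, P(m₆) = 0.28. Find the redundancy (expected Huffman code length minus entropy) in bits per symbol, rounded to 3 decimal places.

0.042 bits

Entropy H = −Σ p log₂ p ≈ 2.3684 bits.
Huffman merges: 2/25+2/25→4/25; 11/100+7/50→1/4; 4/25+1/4→41/100; 7/25+31/100→59/100; 41/100+59/100→1. L = 241/100 ≈ 2.4100.
L − H = 2.4100 − 2.3684 = 0.042 bits.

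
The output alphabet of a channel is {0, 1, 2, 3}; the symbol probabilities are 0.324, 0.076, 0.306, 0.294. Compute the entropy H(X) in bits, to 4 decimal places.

1.8514 bits

H = −Σ pᵢ log₂ pᵢ.
−0.324·log₂(0.324) = 0.5268
−0.076·log₂(0.076) = 0.2826
−0.306·log₂(0.306) = 0.5228
−0.294·log₂(0.294) = 0.5192
Sum ≈ 1.8514 → 1.8514 bits.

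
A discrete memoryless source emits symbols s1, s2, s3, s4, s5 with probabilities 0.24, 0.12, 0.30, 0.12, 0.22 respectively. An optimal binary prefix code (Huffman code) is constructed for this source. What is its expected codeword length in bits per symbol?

2.24 bits/symbol

Repeatedly combine the two least-probable nodes; the expected code length is the sum of the merged weights.
merge 3/25 + 3/25 → 6/25
merge 11/50 + 6/25 → 23/50
merge 6/25 + 3/10 → 27/50
merge 23/50 + 27/50 → 1
L = 6/25 + 23/50 + 27/50 + 1 = 56/25 = 2.24 bits/symbol.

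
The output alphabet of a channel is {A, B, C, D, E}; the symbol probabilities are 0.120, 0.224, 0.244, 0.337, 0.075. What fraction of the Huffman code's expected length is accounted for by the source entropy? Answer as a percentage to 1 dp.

Entropy H = −Σ p log₂ p ≈ 2.1562 bits.
Huffman merges: 3/40+3/25→39/200; 39/200+28/125→419/1000; 61/250+337/1000→581/1000; 419/1000+581/1000→1. L = 439/200 ≈ 2.1950.
Efficiency = H/L = 2.1562/2.1950 = 98.2%.

98.2%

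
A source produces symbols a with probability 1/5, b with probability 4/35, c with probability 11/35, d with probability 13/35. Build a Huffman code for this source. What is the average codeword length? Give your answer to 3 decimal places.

Repeatedly combine the two least-probable nodes; the expected code length is the sum of the merged weights.
merge 4/35 + 1/5 → 11/35
merge 11/35 + 11/35 → 22/35
merge 13/35 + 22/35 → 1
L = 11/35 + 22/35 + 1 = 68/35 ≈ 1.943 bits/symbol.

1.943 bits/symbol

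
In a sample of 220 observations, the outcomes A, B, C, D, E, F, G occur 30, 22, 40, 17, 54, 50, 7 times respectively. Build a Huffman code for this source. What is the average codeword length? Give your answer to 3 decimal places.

2.636 bits/symbol

Probabilities are the counts divided by 220.
Repeatedly combine the two least-probable nodes; the expected code length is the sum of the merged weights.
merge 7/220 + 17/220 → 6/55
merge 1/10 + 6/55 → 23/110
merge 3/22 + 2/11 → 7/22
merge 23/110 + 5/22 → 24/55
merge 27/110 + 7/22 → 31/55
merge 24/55 + 31/55 → 1
L = 6/55 + 23/110 + 7/22 + 24/55 + 31/55 + 1 = 29/11 ≈ 2.636 bits/symbol.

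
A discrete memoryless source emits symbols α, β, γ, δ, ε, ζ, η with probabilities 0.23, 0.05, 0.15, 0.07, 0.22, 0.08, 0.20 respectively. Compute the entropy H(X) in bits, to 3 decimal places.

2.619 bits

H = −Σ pᵢ log₂ pᵢ.
−0.23·log₂(0.23) = 0.4877
−0.05·log₂(0.05) = 0.2161
−0.15·log₂(0.15) = 0.4105
−0.07·log₂(0.07) = 0.2686
−0.22·log₂(0.22) = 0.4806
−0.08·log₂(0.08) = 0.2915
−0.20·log₂(0.20) = 0.4644
Sum ≈ 2.6193 → 2.619 bits.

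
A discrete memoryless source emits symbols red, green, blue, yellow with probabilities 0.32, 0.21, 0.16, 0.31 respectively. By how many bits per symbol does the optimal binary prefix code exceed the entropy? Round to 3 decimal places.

Entropy H = −Σ p log₂ p ≈ 1.9457 bits.
Huffman merges: 4/25+21/100→37/100; 31/100+8/25→63/100; 37/100+63/100→1. L = 2 ≈ 2.0000.
L − H = 2.0000 − 1.9457 = 0.054 bits.

0.054 bits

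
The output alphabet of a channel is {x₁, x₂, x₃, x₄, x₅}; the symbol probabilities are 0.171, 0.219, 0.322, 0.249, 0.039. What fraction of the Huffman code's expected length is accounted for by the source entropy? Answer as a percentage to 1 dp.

96.1%

Entropy H = −Σ p log₂ p ≈ 2.1239 bits.
Huffman merges: 39/1000+171/1000→21/100; 21/100+219/1000→429/1000; 249/1000+161/500→571/1000; 429/1000+571/1000→1. L = 221/100 ≈ 2.2100.
Efficiency = H/L = 2.1239/2.2100 = 96.1%.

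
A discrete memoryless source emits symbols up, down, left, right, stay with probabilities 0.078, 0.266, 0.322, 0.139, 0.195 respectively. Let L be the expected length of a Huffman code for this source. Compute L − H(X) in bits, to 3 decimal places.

Entropy H = −Σ p log₂ p ≈ 2.1773 bits.
Huffman merges: 39/500+139/1000→217/1000; 39/200+217/1000→103/250; 133/500+161/500→147/250; 103/250+147/250→1. L = 2217/1000 ≈ 2.2170.
L − H = 2.2170 − 2.1773 = 0.040 bits.

0.040 bits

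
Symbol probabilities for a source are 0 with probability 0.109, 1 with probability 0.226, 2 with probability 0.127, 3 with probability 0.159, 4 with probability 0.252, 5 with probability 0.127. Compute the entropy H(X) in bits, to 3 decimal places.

2.513 bits

H = −Σ pᵢ log₂ pᵢ.
−0.109·log₂(0.109) = 0.3485
−0.226·log₂(0.226) = 0.4849
−0.127·log₂(0.127) = 0.3781
−0.159·log₂(0.159) = 0.4218
−0.252·log₂(0.252) = 0.5011
−0.127·log₂(0.127) = 0.3781
Sum ≈ 2.5125 → 2.513 bits.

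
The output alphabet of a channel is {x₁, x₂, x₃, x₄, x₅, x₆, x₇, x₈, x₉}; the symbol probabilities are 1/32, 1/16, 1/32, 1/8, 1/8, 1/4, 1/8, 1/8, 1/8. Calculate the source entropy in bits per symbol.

Each probability is a power of 1/2, so log₂(1/p) is an integer.
H = Σ p·log₂(1/p) = 1/32·5 + 1/16·4 + 1/32·5 + 1/8·3 + 1/8·3 + 1/4·2 + 1/8·3 + 1/8·3 + 1/8·3 = 2.9375 bits.

2.9375 bits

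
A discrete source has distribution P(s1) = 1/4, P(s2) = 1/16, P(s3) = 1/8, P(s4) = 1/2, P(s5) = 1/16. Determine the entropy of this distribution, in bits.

Each probability is a power of 1/2, so log₂(1/p) is an integer.
H = Σ p·log₂(1/p) = 1/4·2 + 1/16·4 + 1/8·3 + 1/2·1 + 1/16·4 = 1.875 bits.

1.875 bits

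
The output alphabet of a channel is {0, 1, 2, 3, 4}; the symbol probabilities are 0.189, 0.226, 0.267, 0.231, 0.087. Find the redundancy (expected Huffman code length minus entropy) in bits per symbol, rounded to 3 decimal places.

0.033 bits

Entropy H = −Σ p log₂ p ≈ 2.2427 bits.
Huffman merges: 87/1000+189/1000→69/250; 113/500+231/1000→457/1000; 267/1000+69/250→543/1000; 457/1000+543/1000→1. L = 569/250 ≈ 2.2760.
L − H = 2.2760 − 2.2427 = 0.033 bits.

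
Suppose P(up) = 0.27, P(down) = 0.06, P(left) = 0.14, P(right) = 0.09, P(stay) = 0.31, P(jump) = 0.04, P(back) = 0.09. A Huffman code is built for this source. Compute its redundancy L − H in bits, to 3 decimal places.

Entropy H = −Σ p log₂ p ≈ 2.4855 bits.
Huffman merges: 1/25+3/50→1/10; 9/100+9/100→9/50; 1/10+7/50→6/25; 9/50+6/25→21/50; 27/100+31/100→29/50; 21/50+29/50→1. L = 63/25 ≈ 2.5200.
L − H = 2.5200 − 2.4855 = 0.034 bits.

0.034 bits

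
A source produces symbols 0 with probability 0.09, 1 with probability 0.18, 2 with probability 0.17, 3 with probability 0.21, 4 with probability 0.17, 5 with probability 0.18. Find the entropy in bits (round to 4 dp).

H = −Σ pᵢ log₂ pᵢ.
−0.09·log₂(0.09) = 0.3127
−0.18·log₂(0.18) = 0.4453
−0.17·log₂(0.17) = 0.4346
−0.21·log₂(0.21) = 0.4728
−0.17·log₂(0.17) = 0.4346
−0.18·log₂(0.18) = 0.4453
Sum ≈ 2.5453 → 2.5453 bits.

2.5453 bits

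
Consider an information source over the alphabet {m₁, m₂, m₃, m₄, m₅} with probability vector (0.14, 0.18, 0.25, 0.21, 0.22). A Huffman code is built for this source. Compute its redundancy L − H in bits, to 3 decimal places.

Entropy H = −Σ p log₂ p ≈ 2.2958 bits.
Huffman merges: 7/50+9/50→8/25; 21/100+11/50→43/100; 1/4+8/25→57/100; 43/100+57/100→1. L = 58/25 ≈ 2.3200.
L − H = 2.3200 − 2.2958 = 0.024 bits.

0.024 bits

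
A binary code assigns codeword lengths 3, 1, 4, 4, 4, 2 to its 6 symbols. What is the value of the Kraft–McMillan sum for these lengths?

With common denominator 2^4 = 16: Σ 2^(−ℓᵢ) = 2/16 + 8/16 + 1/16 + 1/16 + 1/16 + 4/16 = 17/16 = 1.0625.

1.0625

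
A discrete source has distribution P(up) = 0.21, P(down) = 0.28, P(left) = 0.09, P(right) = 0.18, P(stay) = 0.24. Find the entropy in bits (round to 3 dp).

H = −Σ pᵢ log₂ pᵢ.
−0.21·log₂(0.21) = 0.4728
−0.28·log₂(0.28) = 0.5142
−0.09·log₂(0.09) = 0.3127
−0.18·log₂(0.18) = 0.4453
−0.24·log₂(0.24) = 0.4941
Sum ≈ 2.2391 → 2.239 bits.

2.239 bits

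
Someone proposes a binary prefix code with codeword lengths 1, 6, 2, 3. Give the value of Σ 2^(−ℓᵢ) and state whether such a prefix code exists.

0.890625; yes

With common denominator 2^6 = 64: Σ 2^(−ℓᵢ) = 32/64 + 1/64 + 16/64 + 8/64 = 57/64 = 0.890625.
Kraft's inequality requires Σ ≤ 1; here Σ = 0.890625 ≤ 1, so such a prefix code exists.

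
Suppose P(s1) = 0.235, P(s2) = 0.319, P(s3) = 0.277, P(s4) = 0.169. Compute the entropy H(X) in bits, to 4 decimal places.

H = −Σ pᵢ log₂ pᵢ.
−0.235·log₂(0.235) = 0.4910
−0.319·log₂(0.319) = 0.5258
−0.277·log₂(0.277) = 0.5130
−0.169·log₂(0.169) = 0.4335
Sum ≈ 1.9633 → 1.9633 bits.

1.9633 bits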